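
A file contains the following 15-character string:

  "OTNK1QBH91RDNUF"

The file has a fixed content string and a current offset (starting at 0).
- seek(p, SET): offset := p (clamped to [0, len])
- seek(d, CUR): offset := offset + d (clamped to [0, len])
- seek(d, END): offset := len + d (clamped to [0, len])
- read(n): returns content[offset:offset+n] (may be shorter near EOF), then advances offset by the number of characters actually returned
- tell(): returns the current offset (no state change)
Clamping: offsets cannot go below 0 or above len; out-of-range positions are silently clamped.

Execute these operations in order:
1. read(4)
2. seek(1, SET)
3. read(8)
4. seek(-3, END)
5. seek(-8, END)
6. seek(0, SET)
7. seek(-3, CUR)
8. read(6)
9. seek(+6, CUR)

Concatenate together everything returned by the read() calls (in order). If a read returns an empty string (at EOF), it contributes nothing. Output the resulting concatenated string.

Answer: OTNKTNK1QBH9OTNK1Q

Derivation:
After 1 (read(4)): returned 'OTNK', offset=4
After 2 (seek(1, SET)): offset=1
After 3 (read(8)): returned 'TNK1QBH9', offset=9
After 4 (seek(-3, END)): offset=12
After 5 (seek(-8, END)): offset=7
After 6 (seek(0, SET)): offset=0
After 7 (seek(-3, CUR)): offset=0
After 8 (read(6)): returned 'OTNK1Q', offset=6
After 9 (seek(+6, CUR)): offset=12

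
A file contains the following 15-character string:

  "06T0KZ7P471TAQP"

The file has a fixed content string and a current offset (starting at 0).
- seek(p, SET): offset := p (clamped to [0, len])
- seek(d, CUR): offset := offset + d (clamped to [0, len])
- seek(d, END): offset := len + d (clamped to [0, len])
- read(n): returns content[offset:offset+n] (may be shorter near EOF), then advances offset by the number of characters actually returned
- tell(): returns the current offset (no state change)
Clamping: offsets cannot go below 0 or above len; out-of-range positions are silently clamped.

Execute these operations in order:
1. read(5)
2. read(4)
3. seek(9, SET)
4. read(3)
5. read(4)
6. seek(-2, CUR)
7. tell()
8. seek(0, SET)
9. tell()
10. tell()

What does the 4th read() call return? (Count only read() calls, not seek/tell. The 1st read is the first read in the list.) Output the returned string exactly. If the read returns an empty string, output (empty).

Answer: AQP

Derivation:
After 1 (read(5)): returned '06T0K', offset=5
After 2 (read(4)): returned 'Z7P4', offset=9
After 3 (seek(9, SET)): offset=9
After 4 (read(3)): returned '71T', offset=12
After 5 (read(4)): returned 'AQP', offset=15
After 6 (seek(-2, CUR)): offset=13
After 7 (tell()): offset=13
After 8 (seek(0, SET)): offset=0
After 9 (tell()): offset=0
After 10 (tell()): offset=0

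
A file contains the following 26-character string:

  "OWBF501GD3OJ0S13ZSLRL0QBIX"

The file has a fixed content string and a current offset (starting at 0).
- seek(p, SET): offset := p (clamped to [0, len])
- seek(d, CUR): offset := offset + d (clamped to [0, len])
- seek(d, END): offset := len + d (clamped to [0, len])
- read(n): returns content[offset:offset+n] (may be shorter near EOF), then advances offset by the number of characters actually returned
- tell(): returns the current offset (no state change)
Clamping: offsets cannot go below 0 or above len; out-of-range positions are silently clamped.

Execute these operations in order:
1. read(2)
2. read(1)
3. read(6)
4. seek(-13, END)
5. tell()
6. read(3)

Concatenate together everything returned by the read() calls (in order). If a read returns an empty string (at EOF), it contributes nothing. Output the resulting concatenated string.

Answer: OWBF501GDS13

Derivation:
After 1 (read(2)): returned 'OW', offset=2
After 2 (read(1)): returned 'B', offset=3
After 3 (read(6)): returned 'F501GD', offset=9
After 4 (seek(-13, END)): offset=13
After 5 (tell()): offset=13
After 6 (read(3)): returned 'S13', offset=16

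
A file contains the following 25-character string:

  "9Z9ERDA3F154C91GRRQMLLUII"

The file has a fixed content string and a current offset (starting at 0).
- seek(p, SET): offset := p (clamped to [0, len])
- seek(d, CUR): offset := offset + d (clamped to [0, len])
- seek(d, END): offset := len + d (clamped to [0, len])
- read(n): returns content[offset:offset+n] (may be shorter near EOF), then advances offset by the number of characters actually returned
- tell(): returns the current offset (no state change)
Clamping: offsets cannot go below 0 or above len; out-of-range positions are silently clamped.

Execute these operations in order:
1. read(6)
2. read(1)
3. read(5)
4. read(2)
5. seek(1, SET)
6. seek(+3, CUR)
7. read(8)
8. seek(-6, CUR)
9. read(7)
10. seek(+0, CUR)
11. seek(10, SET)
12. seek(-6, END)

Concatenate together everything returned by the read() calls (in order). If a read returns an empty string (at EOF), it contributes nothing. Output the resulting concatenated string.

Answer: 9Z9ERDA3F154C9RDA3F154A3F154C

Derivation:
After 1 (read(6)): returned '9Z9ERD', offset=6
After 2 (read(1)): returned 'A', offset=7
After 3 (read(5)): returned '3F154', offset=12
After 4 (read(2)): returned 'C9', offset=14
After 5 (seek(1, SET)): offset=1
After 6 (seek(+3, CUR)): offset=4
After 7 (read(8)): returned 'RDA3F154', offset=12
After 8 (seek(-6, CUR)): offset=6
After 9 (read(7)): returned 'A3F154C', offset=13
After 10 (seek(+0, CUR)): offset=13
After 11 (seek(10, SET)): offset=10
After 12 (seek(-6, END)): offset=19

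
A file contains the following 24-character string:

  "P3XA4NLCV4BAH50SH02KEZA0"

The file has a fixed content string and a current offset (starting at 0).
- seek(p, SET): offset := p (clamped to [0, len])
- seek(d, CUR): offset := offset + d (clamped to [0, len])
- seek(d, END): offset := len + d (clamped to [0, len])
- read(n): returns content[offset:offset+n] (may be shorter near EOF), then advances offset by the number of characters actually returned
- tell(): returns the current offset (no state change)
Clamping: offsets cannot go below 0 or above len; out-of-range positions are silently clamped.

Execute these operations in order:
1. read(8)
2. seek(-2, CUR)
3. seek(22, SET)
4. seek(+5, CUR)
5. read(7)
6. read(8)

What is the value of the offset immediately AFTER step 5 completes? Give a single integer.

After 1 (read(8)): returned 'P3XA4NLC', offset=8
After 2 (seek(-2, CUR)): offset=6
After 3 (seek(22, SET)): offset=22
After 4 (seek(+5, CUR)): offset=24
After 5 (read(7)): returned '', offset=24

Answer: 24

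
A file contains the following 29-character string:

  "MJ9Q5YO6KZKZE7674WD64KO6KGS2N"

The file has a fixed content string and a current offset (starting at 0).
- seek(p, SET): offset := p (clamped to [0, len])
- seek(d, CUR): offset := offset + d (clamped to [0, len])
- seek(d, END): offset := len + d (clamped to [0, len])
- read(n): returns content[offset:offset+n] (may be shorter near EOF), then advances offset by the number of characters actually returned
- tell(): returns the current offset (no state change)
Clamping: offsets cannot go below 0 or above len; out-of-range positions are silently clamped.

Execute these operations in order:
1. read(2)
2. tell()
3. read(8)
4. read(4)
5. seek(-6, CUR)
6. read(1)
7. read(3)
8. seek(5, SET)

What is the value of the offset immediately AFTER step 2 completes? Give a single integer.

Answer: 2

Derivation:
After 1 (read(2)): returned 'MJ', offset=2
After 2 (tell()): offset=2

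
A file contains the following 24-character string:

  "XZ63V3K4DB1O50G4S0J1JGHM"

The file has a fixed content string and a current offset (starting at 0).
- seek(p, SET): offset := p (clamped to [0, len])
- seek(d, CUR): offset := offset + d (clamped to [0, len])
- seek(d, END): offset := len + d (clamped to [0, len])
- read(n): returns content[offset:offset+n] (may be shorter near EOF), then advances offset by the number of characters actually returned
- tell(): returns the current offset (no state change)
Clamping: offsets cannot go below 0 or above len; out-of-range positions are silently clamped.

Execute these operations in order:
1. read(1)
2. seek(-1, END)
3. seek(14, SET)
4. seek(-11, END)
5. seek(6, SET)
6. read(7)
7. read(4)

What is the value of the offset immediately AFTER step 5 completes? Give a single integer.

Answer: 6

Derivation:
After 1 (read(1)): returned 'X', offset=1
After 2 (seek(-1, END)): offset=23
After 3 (seek(14, SET)): offset=14
After 4 (seek(-11, END)): offset=13
After 5 (seek(6, SET)): offset=6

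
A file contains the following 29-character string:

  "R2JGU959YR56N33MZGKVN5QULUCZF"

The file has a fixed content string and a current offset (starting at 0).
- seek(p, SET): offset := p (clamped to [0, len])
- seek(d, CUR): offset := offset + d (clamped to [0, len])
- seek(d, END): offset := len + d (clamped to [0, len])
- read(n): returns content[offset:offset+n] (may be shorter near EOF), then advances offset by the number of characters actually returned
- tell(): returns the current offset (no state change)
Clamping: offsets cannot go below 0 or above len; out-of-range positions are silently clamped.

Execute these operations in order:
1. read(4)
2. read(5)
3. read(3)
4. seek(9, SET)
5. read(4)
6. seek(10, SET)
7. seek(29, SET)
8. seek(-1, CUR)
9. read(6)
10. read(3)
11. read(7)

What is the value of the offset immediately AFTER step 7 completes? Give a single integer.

Answer: 29

Derivation:
After 1 (read(4)): returned 'R2JG', offset=4
After 2 (read(5)): returned 'U959Y', offset=9
After 3 (read(3)): returned 'R56', offset=12
After 4 (seek(9, SET)): offset=9
After 5 (read(4)): returned 'R56N', offset=13
After 6 (seek(10, SET)): offset=10
After 7 (seek(29, SET)): offset=29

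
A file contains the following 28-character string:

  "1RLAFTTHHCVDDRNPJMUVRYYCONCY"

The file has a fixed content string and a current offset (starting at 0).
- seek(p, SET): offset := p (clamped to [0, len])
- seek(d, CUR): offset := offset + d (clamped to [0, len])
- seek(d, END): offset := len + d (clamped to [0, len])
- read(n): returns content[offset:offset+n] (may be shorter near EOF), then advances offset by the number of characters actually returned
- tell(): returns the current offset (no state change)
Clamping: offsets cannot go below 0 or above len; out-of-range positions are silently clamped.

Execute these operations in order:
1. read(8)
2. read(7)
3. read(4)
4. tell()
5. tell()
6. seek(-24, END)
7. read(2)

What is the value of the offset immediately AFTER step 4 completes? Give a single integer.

Answer: 19

Derivation:
After 1 (read(8)): returned '1RLAFTTH', offset=8
After 2 (read(7)): returned 'HCVDDRN', offset=15
After 3 (read(4)): returned 'PJMU', offset=19
After 4 (tell()): offset=19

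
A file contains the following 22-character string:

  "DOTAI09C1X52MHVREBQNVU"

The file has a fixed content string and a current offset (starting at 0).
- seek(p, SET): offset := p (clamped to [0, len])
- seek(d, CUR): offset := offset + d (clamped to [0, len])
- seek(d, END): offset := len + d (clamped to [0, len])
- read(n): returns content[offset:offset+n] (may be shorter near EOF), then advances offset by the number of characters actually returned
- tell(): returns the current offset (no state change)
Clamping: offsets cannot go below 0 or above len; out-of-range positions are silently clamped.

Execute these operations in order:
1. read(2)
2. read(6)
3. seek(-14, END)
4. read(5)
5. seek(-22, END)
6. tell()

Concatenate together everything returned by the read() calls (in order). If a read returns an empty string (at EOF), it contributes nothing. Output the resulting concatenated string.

Answer: DOTAI09C1X52M

Derivation:
After 1 (read(2)): returned 'DO', offset=2
After 2 (read(6)): returned 'TAI09C', offset=8
After 3 (seek(-14, END)): offset=8
After 4 (read(5)): returned '1X52M', offset=13
After 5 (seek(-22, END)): offset=0
After 6 (tell()): offset=0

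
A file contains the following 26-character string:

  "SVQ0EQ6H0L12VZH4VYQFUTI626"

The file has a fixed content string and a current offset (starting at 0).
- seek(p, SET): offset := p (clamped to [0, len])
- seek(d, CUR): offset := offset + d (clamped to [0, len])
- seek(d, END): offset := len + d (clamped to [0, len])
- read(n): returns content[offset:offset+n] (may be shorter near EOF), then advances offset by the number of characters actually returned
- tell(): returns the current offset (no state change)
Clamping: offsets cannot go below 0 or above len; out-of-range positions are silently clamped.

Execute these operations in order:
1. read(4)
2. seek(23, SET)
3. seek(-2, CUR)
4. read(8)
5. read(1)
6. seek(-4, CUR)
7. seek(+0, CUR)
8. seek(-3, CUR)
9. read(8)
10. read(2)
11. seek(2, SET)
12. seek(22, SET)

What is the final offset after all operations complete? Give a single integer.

Answer: 22

Derivation:
After 1 (read(4)): returned 'SVQ0', offset=4
After 2 (seek(23, SET)): offset=23
After 3 (seek(-2, CUR)): offset=21
After 4 (read(8)): returned 'TI626', offset=26
After 5 (read(1)): returned '', offset=26
After 6 (seek(-4, CUR)): offset=22
After 7 (seek(+0, CUR)): offset=22
After 8 (seek(-3, CUR)): offset=19
After 9 (read(8)): returned 'FUTI626', offset=26
After 10 (read(2)): returned '', offset=26
After 11 (seek(2, SET)): offset=2
After 12 (seek(22, SET)): offset=22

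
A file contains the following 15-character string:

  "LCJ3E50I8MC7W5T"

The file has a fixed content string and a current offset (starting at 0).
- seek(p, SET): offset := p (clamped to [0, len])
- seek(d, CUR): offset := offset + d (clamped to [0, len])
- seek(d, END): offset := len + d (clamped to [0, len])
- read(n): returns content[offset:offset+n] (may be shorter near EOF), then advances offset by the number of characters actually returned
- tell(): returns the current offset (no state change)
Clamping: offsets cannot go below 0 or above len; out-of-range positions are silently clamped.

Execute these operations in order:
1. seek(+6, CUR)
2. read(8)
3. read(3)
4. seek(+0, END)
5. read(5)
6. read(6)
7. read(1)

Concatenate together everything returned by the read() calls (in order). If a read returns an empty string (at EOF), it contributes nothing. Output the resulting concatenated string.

Answer: 0I8MC7W5T

Derivation:
After 1 (seek(+6, CUR)): offset=6
After 2 (read(8)): returned '0I8MC7W5', offset=14
After 3 (read(3)): returned 'T', offset=15
After 4 (seek(+0, END)): offset=15
After 5 (read(5)): returned '', offset=15
After 6 (read(6)): returned '', offset=15
After 7 (read(1)): returned '', offset=15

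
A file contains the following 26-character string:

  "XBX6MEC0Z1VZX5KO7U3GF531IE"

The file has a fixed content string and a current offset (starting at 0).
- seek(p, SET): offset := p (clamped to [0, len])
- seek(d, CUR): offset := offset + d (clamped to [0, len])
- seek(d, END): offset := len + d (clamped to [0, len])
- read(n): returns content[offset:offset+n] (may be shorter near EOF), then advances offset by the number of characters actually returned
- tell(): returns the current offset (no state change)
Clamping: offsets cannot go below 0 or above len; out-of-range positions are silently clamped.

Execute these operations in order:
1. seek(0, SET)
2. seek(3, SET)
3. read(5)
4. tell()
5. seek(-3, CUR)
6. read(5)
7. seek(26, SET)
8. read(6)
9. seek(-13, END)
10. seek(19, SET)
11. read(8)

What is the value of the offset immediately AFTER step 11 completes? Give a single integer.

After 1 (seek(0, SET)): offset=0
After 2 (seek(3, SET)): offset=3
After 3 (read(5)): returned '6MEC0', offset=8
After 4 (tell()): offset=8
After 5 (seek(-3, CUR)): offset=5
After 6 (read(5)): returned 'EC0Z1', offset=10
After 7 (seek(26, SET)): offset=26
After 8 (read(6)): returned '', offset=26
After 9 (seek(-13, END)): offset=13
After 10 (seek(19, SET)): offset=19
After 11 (read(8)): returned 'GF531IE', offset=26

Answer: 26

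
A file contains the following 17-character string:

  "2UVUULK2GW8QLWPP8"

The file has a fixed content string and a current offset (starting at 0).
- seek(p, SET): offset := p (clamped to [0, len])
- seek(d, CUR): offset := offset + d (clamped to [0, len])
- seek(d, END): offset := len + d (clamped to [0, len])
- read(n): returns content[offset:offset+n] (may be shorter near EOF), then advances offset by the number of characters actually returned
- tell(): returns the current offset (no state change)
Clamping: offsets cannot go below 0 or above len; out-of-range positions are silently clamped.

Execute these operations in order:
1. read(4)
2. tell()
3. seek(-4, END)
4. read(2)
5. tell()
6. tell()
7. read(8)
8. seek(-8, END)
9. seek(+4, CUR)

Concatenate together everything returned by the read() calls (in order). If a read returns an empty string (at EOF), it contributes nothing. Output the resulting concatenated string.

After 1 (read(4)): returned '2UVU', offset=4
After 2 (tell()): offset=4
After 3 (seek(-4, END)): offset=13
After 4 (read(2)): returned 'WP', offset=15
After 5 (tell()): offset=15
After 6 (tell()): offset=15
After 7 (read(8)): returned 'P8', offset=17
After 8 (seek(-8, END)): offset=9
After 9 (seek(+4, CUR)): offset=13

Answer: 2UVUWPP8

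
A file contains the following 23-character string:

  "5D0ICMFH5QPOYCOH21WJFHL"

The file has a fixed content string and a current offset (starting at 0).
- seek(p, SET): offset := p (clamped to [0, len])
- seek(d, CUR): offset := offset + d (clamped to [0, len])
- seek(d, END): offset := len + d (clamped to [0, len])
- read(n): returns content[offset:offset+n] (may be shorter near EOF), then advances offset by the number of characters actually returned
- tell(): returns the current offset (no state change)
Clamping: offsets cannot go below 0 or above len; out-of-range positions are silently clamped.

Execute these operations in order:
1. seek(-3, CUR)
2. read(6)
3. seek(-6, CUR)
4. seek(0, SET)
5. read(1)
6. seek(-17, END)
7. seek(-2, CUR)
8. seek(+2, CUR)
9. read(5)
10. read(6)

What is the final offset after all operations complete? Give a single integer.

After 1 (seek(-3, CUR)): offset=0
After 2 (read(6)): returned '5D0ICM', offset=6
After 3 (seek(-6, CUR)): offset=0
After 4 (seek(0, SET)): offset=0
After 5 (read(1)): returned '5', offset=1
After 6 (seek(-17, END)): offset=6
After 7 (seek(-2, CUR)): offset=4
After 8 (seek(+2, CUR)): offset=6
After 9 (read(5)): returned 'FH5QP', offset=11
After 10 (read(6)): returned 'OYCOH2', offset=17

Answer: 17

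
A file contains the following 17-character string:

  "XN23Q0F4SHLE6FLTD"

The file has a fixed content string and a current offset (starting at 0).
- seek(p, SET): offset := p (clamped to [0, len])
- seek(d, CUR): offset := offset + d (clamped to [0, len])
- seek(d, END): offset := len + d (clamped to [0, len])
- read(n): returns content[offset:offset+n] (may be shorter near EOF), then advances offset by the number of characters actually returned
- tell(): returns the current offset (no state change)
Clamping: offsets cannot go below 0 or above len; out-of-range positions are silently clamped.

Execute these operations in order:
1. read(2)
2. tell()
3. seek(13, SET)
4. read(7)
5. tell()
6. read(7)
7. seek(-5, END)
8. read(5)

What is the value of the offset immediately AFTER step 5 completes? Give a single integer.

Answer: 17

Derivation:
After 1 (read(2)): returned 'XN', offset=2
After 2 (tell()): offset=2
After 3 (seek(13, SET)): offset=13
After 4 (read(7)): returned 'FLTD', offset=17
After 5 (tell()): offset=17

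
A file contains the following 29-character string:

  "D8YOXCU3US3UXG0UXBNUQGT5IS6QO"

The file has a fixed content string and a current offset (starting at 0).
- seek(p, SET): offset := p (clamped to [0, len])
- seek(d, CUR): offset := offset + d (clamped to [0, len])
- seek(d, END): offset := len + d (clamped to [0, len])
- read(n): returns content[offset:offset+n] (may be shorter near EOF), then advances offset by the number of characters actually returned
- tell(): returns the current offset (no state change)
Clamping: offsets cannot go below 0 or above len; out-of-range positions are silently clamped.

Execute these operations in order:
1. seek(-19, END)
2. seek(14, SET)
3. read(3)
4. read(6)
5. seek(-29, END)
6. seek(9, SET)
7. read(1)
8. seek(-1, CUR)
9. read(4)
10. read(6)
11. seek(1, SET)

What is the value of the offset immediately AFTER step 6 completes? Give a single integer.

After 1 (seek(-19, END)): offset=10
After 2 (seek(14, SET)): offset=14
After 3 (read(3)): returned '0UX', offset=17
After 4 (read(6)): returned 'BNUQGT', offset=23
After 5 (seek(-29, END)): offset=0
After 6 (seek(9, SET)): offset=9

Answer: 9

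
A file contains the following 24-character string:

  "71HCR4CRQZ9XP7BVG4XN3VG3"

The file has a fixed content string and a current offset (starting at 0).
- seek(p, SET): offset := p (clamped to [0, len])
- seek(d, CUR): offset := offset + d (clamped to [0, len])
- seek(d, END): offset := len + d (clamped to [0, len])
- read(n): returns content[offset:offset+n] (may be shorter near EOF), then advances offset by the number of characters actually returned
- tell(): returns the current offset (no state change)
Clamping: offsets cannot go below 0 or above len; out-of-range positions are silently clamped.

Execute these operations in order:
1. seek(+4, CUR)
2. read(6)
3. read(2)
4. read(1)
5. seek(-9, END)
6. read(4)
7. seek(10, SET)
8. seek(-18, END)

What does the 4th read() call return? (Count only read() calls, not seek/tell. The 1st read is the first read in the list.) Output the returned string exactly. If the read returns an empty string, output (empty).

Answer: VG4X

Derivation:
After 1 (seek(+4, CUR)): offset=4
After 2 (read(6)): returned 'R4CRQZ', offset=10
After 3 (read(2)): returned '9X', offset=12
After 4 (read(1)): returned 'P', offset=13
After 5 (seek(-9, END)): offset=15
After 6 (read(4)): returned 'VG4X', offset=19
After 7 (seek(10, SET)): offset=10
After 8 (seek(-18, END)): offset=6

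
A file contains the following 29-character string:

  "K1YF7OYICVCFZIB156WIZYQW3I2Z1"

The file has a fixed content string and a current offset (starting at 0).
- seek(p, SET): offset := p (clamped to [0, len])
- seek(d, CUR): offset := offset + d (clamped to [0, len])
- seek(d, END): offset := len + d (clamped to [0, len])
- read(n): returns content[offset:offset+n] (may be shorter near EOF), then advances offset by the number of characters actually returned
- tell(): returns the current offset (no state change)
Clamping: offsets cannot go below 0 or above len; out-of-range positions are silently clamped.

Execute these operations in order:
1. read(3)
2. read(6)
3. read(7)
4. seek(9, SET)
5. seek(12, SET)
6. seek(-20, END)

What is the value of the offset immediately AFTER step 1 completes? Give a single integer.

After 1 (read(3)): returned 'K1Y', offset=3

Answer: 3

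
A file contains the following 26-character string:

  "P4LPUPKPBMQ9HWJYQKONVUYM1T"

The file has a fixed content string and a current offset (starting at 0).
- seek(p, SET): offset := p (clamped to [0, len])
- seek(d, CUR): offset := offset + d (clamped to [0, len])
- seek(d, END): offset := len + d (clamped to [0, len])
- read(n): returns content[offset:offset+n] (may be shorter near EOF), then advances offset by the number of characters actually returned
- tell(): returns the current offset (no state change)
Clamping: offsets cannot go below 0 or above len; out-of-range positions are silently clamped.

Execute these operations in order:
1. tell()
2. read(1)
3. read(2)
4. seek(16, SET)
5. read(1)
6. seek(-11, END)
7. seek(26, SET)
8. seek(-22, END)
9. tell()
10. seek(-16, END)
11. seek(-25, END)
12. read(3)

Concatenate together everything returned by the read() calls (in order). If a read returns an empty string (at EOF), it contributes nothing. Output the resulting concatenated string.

Answer: P4LQ4LP

Derivation:
After 1 (tell()): offset=0
After 2 (read(1)): returned 'P', offset=1
After 3 (read(2)): returned '4L', offset=3
After 4 (seek(16, SET)): offset=16
After 5 (read(1)): returned 'Q', offset=17
After 6 (seek(-11, END)): offset=15
After 7 (seek(26, SET)): offset=26
After 8 (seek(-22, END)): offset=4
After 9 (tell()): offset=4
After 10 (seek(-16, END)): offset=10
After 11 (seek(-25, END)): offset=1
After 12 (read(3)): returned '4LP', offset=4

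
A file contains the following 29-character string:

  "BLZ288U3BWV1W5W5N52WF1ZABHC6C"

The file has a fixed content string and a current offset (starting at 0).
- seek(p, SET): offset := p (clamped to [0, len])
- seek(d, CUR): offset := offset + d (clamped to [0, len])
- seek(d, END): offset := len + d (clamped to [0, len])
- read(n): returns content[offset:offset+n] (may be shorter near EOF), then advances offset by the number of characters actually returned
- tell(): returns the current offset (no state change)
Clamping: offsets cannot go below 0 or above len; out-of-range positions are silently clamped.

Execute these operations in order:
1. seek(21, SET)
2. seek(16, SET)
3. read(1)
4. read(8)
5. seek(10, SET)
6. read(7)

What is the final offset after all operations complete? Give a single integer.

After 1 (seek(21, SET)): offset=21
After 2 (seek(16, SET)): offset=16
After 3 (read(1)): returned 'N', offset=17
After 4 (read(8)): returned '52WF1ZAB', offset=25
After 5 (seek(10, SET)): offset=10
After 6 (read(7)): returned 'V1W5W5N', offset=17

Answer: 17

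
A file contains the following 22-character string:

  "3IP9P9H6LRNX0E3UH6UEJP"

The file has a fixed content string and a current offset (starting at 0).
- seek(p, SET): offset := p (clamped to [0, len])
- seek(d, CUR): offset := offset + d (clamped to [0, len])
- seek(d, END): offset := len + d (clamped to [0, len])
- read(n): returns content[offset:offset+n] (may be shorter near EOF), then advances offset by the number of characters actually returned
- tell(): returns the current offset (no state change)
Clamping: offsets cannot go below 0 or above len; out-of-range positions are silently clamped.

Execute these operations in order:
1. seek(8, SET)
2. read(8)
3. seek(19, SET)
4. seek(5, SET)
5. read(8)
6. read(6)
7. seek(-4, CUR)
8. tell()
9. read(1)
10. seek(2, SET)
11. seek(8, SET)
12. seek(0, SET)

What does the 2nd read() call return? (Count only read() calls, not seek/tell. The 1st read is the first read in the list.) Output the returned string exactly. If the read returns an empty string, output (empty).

After 1 (seek(8, SET)): offset=8
After 2 (read(8)): returned 'LRNX0E3U', offset=16
After 3 (seek(19, SET)): offset=19
After 4 (seek(5, SET)): offset=5
After 5 (read(8)): returned '9H6LRNX0', offset=13
After 6 (read(6)): returned 'E3UH6U', offset=19
After 7 (seek(-4, CUR)): offset=15
After 8 (tell()): offset=15
After 9 (read(1)): returned 'U', offset=16
After 10 (seek(2, SET)): offset=2
After 11 (seek(8, SET)): offset=8
After 12 (seek(0, SET)): offset=0

Answer: 9H6LRNX0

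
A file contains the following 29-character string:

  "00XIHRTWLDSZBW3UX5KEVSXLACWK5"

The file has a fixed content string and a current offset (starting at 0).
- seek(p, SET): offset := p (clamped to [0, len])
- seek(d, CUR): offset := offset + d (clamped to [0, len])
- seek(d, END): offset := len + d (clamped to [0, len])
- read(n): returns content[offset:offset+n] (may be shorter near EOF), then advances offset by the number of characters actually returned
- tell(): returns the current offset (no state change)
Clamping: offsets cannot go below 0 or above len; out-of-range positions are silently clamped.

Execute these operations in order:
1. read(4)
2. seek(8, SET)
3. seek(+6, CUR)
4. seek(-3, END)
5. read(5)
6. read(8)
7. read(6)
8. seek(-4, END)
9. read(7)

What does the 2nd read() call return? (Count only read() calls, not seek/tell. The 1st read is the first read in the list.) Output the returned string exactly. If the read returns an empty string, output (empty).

Answer: WK5

Derivation:
After 1 (read(4)): returned '00XI', offset=4
After 2 (seek(8, SET)): offset=8
After 3 (seek(+6, CUR)): offset=14
After 4 (seek(-3, END)): offset=26
After 5 (read(5)): returned 'WK5', offset=29
After 6 (read(8)): returned '', offset=29
After 7 (read(6)): returned '', offset=29
After 8 (seek(-4, END)): offset=25
After 9 (read(7)): returned 'CWK5', offset=29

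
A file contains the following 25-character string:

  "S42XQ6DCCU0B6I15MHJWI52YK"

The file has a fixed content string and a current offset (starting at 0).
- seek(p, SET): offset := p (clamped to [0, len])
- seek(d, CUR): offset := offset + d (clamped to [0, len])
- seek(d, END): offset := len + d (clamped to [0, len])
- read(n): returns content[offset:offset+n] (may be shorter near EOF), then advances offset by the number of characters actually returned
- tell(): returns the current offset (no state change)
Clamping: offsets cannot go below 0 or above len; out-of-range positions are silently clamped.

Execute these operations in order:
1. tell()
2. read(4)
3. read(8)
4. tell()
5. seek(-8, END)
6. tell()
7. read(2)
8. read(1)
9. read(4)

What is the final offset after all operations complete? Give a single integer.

After 1 (tell()): offset=0
After 2 (read(4)): returned 'S42X', offset=4
After 3 (read(8)): returned 'Q6DCCU0B', offset=12
After 4 (tell()): offset=12
After 5 (seek(-8, END)): offset=17
After 6 (tell()): offset=17
After 7 (read(2)): returned 'HJ', offset=19
After 8 (read(1)): returned 'W', offset=20
After 9 (read(4)): returned 'I52Y', offset=24

Answer: 24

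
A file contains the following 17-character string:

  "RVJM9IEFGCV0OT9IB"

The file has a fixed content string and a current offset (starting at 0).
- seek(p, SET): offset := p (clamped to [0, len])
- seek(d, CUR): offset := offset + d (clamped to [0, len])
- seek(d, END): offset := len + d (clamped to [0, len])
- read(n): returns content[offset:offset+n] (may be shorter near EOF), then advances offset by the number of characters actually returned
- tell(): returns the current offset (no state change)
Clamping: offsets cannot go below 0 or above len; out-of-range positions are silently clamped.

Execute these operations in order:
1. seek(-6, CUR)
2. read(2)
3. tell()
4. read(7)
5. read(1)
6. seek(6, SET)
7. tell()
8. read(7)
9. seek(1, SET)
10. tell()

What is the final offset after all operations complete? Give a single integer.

After 1 (seek(-6, CUR)): offset=0
After 2 (read(2)): returned 'RV', offset=2
After 3 (tell()): offset=2
After 4 (read(7)): returned 'JM9IEFG', offset=9
After 5 (read(1)): returned 'C', offset=10
After 6 (seek(6, SET)): offset=6
After 7 (tell()): offset=6
After 8 (read(7)): returned 'EFGCV0O', offset=13
After 9 (seek(1, SET)): offset=1
After 10 (tell()): offset=1

Answer: 1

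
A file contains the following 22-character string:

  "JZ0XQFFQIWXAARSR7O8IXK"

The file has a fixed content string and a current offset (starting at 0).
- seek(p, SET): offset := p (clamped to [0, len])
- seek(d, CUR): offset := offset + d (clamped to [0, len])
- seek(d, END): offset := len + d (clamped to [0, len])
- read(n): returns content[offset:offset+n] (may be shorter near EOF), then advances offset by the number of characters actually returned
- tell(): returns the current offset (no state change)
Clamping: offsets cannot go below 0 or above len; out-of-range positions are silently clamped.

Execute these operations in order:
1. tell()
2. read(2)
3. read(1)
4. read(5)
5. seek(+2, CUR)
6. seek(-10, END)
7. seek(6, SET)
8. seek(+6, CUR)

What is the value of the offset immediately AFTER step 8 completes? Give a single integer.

After 1 (tell()): offset=0
After 2 (read(2)): returned 'JZ', offset=2
After 3 (read(1)): returned '0', offset=3
After 4 (read(5)): returned 'XQFFQ', offset=8
After 5 (seek(+2, CUR)): offset=10
After 6 (seek(-10, END)): offset=12
After 7 (seek(6, SET)): offset=6
After 8 (seek(+6, CUR)): offset=12

Answer: 12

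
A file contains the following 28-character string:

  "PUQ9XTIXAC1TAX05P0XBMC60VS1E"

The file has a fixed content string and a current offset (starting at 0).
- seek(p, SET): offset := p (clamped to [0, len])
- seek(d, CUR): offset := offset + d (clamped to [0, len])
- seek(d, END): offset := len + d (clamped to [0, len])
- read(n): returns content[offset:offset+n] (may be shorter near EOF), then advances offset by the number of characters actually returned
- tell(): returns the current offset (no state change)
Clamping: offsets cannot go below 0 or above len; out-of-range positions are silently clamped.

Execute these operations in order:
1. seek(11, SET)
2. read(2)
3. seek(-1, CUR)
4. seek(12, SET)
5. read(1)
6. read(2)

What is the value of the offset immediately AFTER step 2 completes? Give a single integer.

After 1 (seek(11, SET)): offset=11
After 2 (read(2)): returned 'TA', offset=13

Answer: 13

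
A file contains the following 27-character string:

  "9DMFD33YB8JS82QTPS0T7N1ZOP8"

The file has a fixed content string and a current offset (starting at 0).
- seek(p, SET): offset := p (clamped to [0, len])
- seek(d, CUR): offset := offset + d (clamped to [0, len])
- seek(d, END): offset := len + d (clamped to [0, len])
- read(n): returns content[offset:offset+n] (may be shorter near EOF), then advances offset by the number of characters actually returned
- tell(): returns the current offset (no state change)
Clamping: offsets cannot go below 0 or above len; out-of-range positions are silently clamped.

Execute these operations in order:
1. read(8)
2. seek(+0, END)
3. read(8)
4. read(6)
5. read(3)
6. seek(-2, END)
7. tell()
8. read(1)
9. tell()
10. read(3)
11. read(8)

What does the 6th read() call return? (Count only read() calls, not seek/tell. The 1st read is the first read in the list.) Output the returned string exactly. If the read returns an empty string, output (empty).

Answer: 8

Derivation:
After 1 (read(8)): returned '9DMFD33Y', offset=8
After 2 (seek(+0, END)): offset=27
After 3 (read(8)): returned '', offset=27
After 4 (read(6)): returned '', offset=27
After 5 (read(3)): returned '', offset=27
After 6 (seek(-2, END)): offset=25
After 7 (tell()): offset=25
After 8 (read(1)): returned 'P', offset=26
After 9 (tell()): offset=26
After 10 (read(3)): returned '8', offset=27
After 11 (read(8)): returned '', offset=27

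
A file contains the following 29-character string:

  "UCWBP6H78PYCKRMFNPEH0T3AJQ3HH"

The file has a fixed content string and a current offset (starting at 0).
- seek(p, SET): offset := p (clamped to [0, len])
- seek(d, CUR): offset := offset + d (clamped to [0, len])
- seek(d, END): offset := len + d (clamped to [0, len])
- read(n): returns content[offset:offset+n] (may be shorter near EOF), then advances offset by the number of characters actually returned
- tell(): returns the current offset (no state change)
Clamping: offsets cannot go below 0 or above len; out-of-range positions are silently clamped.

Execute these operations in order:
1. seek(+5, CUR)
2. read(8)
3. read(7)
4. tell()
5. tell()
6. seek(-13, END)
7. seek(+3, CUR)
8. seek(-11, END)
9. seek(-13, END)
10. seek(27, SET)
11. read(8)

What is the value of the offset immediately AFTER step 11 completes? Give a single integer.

After 1 (seek(+5, CUR)): offset=5
After 2 (read(8)): returned '6H78PYCK', offset=13
After 3 (read(7)): returned 'RMFNPEH', offset=20
After 4 (tell()): offset=20
After 5 (tell()): offset=20
After 6 (seek(-13, END)): offset=16
After 7 (seek(+3, CUR)): offset=19
After 8 (seek(-11, END)): offset=18
After 9 (seek(-13, END)): offset=16
After 10 (seek(27, SET)): offset=27
After 11 (read(8)): returned 'HH', offset=29

Answer: 29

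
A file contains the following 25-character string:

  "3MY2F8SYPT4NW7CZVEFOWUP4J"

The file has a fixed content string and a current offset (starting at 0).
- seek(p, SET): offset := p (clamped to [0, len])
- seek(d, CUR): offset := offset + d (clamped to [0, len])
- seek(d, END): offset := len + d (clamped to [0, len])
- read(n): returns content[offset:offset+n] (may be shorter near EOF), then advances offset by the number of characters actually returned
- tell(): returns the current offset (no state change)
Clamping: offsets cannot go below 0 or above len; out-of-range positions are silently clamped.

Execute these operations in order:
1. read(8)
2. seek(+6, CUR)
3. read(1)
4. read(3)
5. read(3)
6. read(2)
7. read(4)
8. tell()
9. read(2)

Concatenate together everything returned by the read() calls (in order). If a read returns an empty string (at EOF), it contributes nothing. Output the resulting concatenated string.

Answer: 3MY2F8SYCZVEFOWUP4J

Derivation:
After 1 (read(8)): returned '3MY2F8SY', offset=8
After 2 (seek(+6, CUR)): offset=14
After 3 (read(1)): returned 'C', offset=15
After 4 (read(3)): returned 'ZVE', offset=18
After 5 (read(3)): returned 'FOW', offset=21
After 6 (read(2)): returned 'UP', offset=23
After 7 (read(4)): returned '4J', offset=25
After 8 (tell()): offset=25
After 9 (read(2)): returned '', offset=25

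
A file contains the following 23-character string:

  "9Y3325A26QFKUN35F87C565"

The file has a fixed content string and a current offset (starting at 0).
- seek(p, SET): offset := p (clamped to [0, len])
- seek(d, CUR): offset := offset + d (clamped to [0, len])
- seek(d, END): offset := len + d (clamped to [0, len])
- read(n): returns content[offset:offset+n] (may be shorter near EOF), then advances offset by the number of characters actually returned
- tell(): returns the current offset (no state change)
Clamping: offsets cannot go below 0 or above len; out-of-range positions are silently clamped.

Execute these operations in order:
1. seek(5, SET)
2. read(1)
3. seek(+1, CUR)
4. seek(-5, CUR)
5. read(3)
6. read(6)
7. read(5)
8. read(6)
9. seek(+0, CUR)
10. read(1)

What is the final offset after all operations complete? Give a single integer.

Answer: 23

Derivation:
After 1 (seek(5, SET)): offset=5
After 2 (read(1)): returned '5', offset=6
After 3 (seek(+1, CUR)): offset=7
After 4 (seek(-5, CUR)): offset=2
After 5 (read(3)): returned '332', offset=5
After 6 (read(6)): returned '5A26QF', offset=11
After 7 (read(5)): returned 'KUN35', offset=16
After 8 (read(6)): returned 'F87C56', offset=22
After 9 (seek(+0, CUR)): offset=22
After 10 (read(1)): returned '5', offset=23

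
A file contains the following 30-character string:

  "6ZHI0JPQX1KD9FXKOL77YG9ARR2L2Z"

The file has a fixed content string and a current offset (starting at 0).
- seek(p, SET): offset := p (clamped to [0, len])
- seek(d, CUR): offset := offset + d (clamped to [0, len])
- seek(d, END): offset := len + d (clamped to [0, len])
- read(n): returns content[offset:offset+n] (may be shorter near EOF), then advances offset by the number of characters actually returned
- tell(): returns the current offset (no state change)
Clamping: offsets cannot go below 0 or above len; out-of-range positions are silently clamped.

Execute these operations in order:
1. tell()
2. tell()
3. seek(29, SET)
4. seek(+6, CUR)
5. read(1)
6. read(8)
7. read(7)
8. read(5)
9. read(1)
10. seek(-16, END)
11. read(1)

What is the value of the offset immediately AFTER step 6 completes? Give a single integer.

After 1 (tell()): offset=0
After 2 (tell()): offset=0
After 3 (seek(29, SET)): offset=29
After 4 (seek(+6, CUR)): offset=30
After 5 (read(1)): returned '', offset=30
After 6 (read(8)): returned '', offset=30

Answer: 30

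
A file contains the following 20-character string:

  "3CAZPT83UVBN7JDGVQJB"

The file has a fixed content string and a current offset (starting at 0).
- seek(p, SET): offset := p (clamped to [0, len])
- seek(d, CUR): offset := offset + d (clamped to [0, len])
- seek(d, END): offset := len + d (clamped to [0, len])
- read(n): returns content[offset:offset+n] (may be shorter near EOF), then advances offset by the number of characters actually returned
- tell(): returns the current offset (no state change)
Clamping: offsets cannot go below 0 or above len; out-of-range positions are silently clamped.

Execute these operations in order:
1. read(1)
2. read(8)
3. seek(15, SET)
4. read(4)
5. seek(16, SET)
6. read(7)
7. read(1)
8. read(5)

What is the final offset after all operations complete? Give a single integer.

After 1 (read(1)): returned '3', offset=1
After 2 (read(8)): returned 'CAZPT83U', offset=9
After 3 (seek(15, SET)): offset=15
After 4 (read(4)): returned 'GVQJ', offset=19
After 5 (seek(16, SET)): offset=16
After 6 (read(7)): returned 'VQJB', offset=20
After 7 (read(1)): returned '', offset=20
After 8 (read(5)): returned '', offset=20

Answer: 20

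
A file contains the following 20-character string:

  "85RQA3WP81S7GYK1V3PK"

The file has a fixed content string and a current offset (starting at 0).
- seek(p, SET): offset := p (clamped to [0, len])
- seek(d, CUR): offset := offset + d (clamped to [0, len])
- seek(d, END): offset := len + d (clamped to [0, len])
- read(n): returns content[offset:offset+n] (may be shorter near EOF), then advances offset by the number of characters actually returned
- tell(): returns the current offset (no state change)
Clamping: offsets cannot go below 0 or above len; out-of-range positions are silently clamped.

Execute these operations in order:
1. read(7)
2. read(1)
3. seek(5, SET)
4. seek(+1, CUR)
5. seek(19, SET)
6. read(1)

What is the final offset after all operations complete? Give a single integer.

Answer: 20

Derivation:
After 1 (read(7)): returned '85RQA3W', offset=7
After 2 (read(1)): returned 'P', offset=8
After 3 (seek(5, SET)): offset=5
After 4 (seek(+1, CUR)): offset=6
After 5 (seek(19, SET)): offset=19
After 6 (read(1)): returned 'K', offset=20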